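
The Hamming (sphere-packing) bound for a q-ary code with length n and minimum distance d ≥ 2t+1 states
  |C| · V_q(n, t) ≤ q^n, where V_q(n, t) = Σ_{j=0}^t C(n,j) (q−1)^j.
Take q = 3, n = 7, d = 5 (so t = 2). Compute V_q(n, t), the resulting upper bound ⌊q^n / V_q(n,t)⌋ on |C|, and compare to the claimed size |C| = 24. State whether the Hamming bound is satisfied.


V_q(n, t) = 99, q^n = 2187, Hamming bound = 22, |C| = 24 > bound (violated).

Step 1: Compute V_q(n, t) = Σ_{j=0}^2 C(n, j) (q−1)^j.
  j = 0: C(7,0)·(2)^0 = 1·1 = 1.
  j = 1: C(7,1)·(2)^1 = 7·2 = 14.
  j = 2: C(7,2)·(2)^2 = 21·4 = 84.
  V_q(n, t) = 1 + 14 + 84 = 99.
Step 2: q^n = 3^7 = 2187.
Step 3: Hamming bound ⌊q^n / V_q(n,t)⌋ = ⌊2187/99⌋ = 22.
Step 4: Compare |C| = 24 to 22: violated.
The claimed |C| lies above the Hamming bound, so no 3-ary code of length 7 with d ≥ 5 can have 24 codewords.


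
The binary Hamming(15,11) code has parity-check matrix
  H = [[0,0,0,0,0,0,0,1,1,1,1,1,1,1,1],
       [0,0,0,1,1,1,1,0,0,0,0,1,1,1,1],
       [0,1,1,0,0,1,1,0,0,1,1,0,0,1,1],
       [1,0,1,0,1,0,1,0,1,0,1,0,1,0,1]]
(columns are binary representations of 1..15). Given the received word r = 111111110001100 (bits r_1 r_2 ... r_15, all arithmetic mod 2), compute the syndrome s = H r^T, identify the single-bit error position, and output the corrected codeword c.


s = (1, 0, 0, 1)^T, error position = 9, corrected codeword c = 111111111001100

Compute s = H r^T mod 2 one row at a time:
  s_1 = 1 + 0 + 0 + 0 + 1 + 1 + 0 + 0 = 3 ≡ 1 (mod 2).
  s_2 = 1 + 1 + 1 + 1 + 1 + 1 + 0 + 0 = 6 ≡ 0 (mod 2).
  s_3 = 1 + 1 + 1 + 1 + 0 + 0 + 0 + 0 = 4 ≡ 0 (mod 2).
  s_4 = 1 + 1 + 1 + 1 + 0 + 0 + 1 + 0 = 5 ≡ 1 (mod 2).
s = (1, 0, 0, 1)^T — this equals column 9 of H (binary 1001), so error is at position 9.
Correct: flip bit 9 of r = 111111110001100 to get c = 111111111001100.


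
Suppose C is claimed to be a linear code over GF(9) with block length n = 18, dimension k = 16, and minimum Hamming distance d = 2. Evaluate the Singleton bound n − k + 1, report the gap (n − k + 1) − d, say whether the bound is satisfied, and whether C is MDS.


Singleton RHS = n − k + 1 = 3, slack = 1, bound satisfied, not MDS.

Singleton bound: d ≤ n − k + 1.
Here n = 18, k = 16, so n − k + 1 = 3.
Given d = 2, check d ≤ 3: YES.
Slack = (n − k + 1) − d = 1.
The code is NOT MDS (slack = 1 > 0).
Description: the claimed parameters are [18, 16, 2]_9; such a code would be non-MDS.


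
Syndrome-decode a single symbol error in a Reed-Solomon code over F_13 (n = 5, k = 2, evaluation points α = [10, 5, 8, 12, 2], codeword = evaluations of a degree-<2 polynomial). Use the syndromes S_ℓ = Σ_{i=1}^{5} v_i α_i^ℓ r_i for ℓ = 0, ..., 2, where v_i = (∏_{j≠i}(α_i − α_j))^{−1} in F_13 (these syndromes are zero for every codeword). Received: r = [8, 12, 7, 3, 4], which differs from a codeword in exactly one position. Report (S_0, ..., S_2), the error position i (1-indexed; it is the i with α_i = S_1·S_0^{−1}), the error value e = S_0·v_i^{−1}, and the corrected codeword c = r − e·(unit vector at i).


S = (7, 6, 7), error at position 4, error magnitude e = 7, c = [8, 12, 7, 9, 4].

Step 1: column multipliers v_i = (∏_{j≠i}(α_i − α_j))^{−1} mod 13.
  i = 1 (α = 10): (10−5)(10−8)(10−12)(10−2) = 5·2·(−2)·8 = −160 ≡ 9, so v_1 = 9^{−1} = 3 (mod 13).
  i = 2 (α = 5): (5−10)(5−8)(5−12)(5−2) = (−5)·(−3)·(−7)·3 = −315 ≡ 10, so v_2 = 10^{−1} = 4 (mod 13).
  i = 3 (α = 8): (8−10)(8−5)(8−12)(8−2) = (−2)·3·(−4)·6 = 144 ≡ 1, so v_3 = 1^{−1} = 1 (mod 13).
  i = 4 (α = 12): (12−10)(12−5)(12−8)(12−2) = 2·7·4·10 = 560 ≡ 1, so v_4 = 1^{−1} = 1 (mod 13).
  i = 5 (α = 2): (2−10)(2−5)(2−8)(2−12) = (−8)·(−3)·(−6)·(−10) = 1440 ≡ 10, so v_5 = 10^{−1} = 4 (mod 13).
  v = [3, 4, 1, 1, 4].
Step 2: syndromes of r = [8, 12, 7, 3, 4] (all sums mod 13).
  S_0 = Σ v_i r_i = 3·8 + 4·12 + 1·7 + 1·3 + 4·4 = 98 ≡ 7.
  S_1 = Σ v_i α_i r_i = 3·10·8 + 4·5·12 + 1·8·7 + 1·12·3 + 4·2·4 = 604 ≡ 6.
  α_i^2 mod 13 = [9, 12, 12, 1, 4].
  S_2 = Σ v_i α_i^2 r_i = 3·9·8 + 4·12·12 + 1·12·7 + 1·1·3 + 4·4·4 = 943 ≡ 7.
  S = (7, 6, 7) ≠ 0, so r is not a codeword (an error is present).
Step 3: locate the error. For a single error e at position i, S_ℓ = v_i·e·α_i^ℓ, so α_err = S_1/S_0.
  S_0^{−1} = 7^{−1} = 2 (mod 13), so α_err = 6·2 = 12 ≡ 12 = α_4. Error position i = 4.
  Consistency check: S_2/S_1 = 7·11 = 77 ≡ 12 = α_err ✓ (single-error assumption holds).
Step 4: error magnitude e = S_0/v_4 = S_0·∏_{j≠4}(α_4 − α_j) = 7·1 = 7 ≡ 7 (mod 13).
Step 5: correct position 4: c_4 = r_4 − e = 3 − 7 ≡ 9 (mod 13). Hence c = [8, 12, 7, 9, 4].
  Check: interpolating c through the α_i gives m(x) = 3 + 7·x (degree < 2) with m(α_i) = c_i for every i, so c is indeed a codeword.


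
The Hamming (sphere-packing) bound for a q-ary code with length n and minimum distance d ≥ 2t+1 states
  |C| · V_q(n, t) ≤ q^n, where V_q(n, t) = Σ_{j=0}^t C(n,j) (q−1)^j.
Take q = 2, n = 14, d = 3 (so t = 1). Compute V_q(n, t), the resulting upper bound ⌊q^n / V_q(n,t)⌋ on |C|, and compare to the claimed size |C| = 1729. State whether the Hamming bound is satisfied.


V_q(n, t) = 15, q^n = 16384, Hamming bound = 1092, |C| = 1729 > bound (violated).

Step 1: Compute V_q(n, t) = Σ_{j=0}^1 C(n, j) (q−1)^j.
  j = 0: C(14,0)·(1)^0 = 1·1 = 1.
  j = 1: C(14,1)·(1)^1 = 14·1 = 14.
  V_q(n, t) = 1 + 14 = 15.
Step 2: q^n = 2^14 = 16384.
Step 3: Hamming bound ⌊q^n / V_q(n,t)⌋ = ⌊16384/15⌋ = 1092.
Step 4: Compare |C| = 1729 to 1092: violated.
The claimed |C| lies above the Hamming bound, so no 2-ary code of length 14 with d ≥ 3 can have 1729 codewords.


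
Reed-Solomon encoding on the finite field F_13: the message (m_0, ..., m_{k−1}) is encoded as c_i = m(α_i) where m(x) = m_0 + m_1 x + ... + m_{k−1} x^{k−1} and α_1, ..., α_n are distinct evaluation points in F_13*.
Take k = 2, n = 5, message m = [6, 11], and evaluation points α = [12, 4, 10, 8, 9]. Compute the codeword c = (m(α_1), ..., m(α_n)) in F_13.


c = [8, 11, 12, 3, 1]

Message polynomial: m(x) = 6 + 11·x (mod 13).
For each evaluation point α_i, compute m(α_i) mod 13:
  α_1 = 12: Horner steps 11 → 8, so m(12) = 8.
  α_2 = 4: Horner steps 11 → 11, so m(4) = 11.
  α_3 = 10: Horner steps 11 → 12, so m(10) = 12.
  α_4 = 8: Horner steps 11 → 3, so m(8) = 3.
  α_5 = 9: Horner steps 11 → 1, so m(9) = 1.
Codeword c = [8, 11, 12, 3, 1] ∈ F_13^5.


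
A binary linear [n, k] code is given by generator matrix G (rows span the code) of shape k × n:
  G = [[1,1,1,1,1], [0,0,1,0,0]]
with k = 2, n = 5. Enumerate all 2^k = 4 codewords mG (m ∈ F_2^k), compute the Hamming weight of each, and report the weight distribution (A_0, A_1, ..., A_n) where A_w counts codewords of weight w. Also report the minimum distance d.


Weight distribution: A_0 = 1, A_1 = 1, A_4 = 1, A_5 = 1. Minimum distance d = 1.

Enumerate all 2^2 = 4 messages m ∈ F_2^2.
For each, compute codeword c = mG in F_2^5, then tally its weight.
  m = 00 → c = 00000, weight = 0.
  m = 10 → c = 11111, weight = 5.
  m = 01 → c = 00100, weight = 1.
  m = 11 → c = 11011, weight = 4.
Tally weights:
  weight 0: 1 codewords.
  weight 1: 1 codewords.
  weight 4: 1 codewords.
  weight 5: 1 codewords.
Minimum distance d = smallest w > 0 with A_w > 0 = 1.
Sanity: Σ A_w = 4 = 2^2 = 4 ✓.


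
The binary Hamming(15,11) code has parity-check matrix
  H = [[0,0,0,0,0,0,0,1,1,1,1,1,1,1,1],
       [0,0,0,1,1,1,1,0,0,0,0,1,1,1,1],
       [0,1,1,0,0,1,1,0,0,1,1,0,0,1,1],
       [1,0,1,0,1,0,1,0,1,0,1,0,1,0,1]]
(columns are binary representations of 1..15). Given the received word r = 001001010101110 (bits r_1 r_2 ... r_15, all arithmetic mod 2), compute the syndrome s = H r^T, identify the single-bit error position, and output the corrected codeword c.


s = (1, 0, 0, 0)^T, error position = 8, corrected codeword c = 001001000101110

Compute s = H r^T mod 2 one row at a time:
  s_1 = 1 + 0 + 1 + 0 + 1 + 1 + 1 + 0 = 5 ≡ 1 (mod 2).
  s_2 = 0 + 0 + 1 + 0 + 1 + 1 + 1 + 0 = 4 ≡ 0 (mod 2).
  s_3 = 0 + 1 + 1 + 0 + 1 + 0 + 1 + 0 = 4 ≡ 0 (mod 2).
  s_4 = 0 + 1 + 0 + 0 + 0 + 0 + 1 + 0 = 2 ≡ 0 (mod 2).
s = (1, 0, 0, 0)^T — this equals column 8 of H (binary 1000), so error is at position 8.
Correct: flip bit 8 of r = 001001010101110 to get c = 001001000101110.


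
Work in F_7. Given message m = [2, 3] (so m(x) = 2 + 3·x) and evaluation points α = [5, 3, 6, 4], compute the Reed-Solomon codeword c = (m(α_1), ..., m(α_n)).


c = [3, 4, 6, 0]

Message polynomial: m(x) = 2 + 3·x (mod 7).
For each evaluation point α_i, compute m(α_i) mod 7:
  α_1 = 5: Horner steps 3 → 3, so m(5) = 3.
  α_2 = 3: Horner steps 3 → 4, so m(3) = 4.
  α_3 = 6: Horner steps 3 → 6, so m(6) = 6.
  α_4 = 4: Horner steps 3 → 0, so m(4) = 0.
Codeword c = [3, 4, 6, 0] ∈ F_7^4.


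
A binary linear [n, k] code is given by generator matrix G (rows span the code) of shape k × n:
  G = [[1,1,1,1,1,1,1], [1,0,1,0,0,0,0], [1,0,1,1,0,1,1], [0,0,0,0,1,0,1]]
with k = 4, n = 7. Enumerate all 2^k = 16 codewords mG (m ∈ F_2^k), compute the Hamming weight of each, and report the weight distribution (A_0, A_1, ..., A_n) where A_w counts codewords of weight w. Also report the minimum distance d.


Weight distribution: A_0 = 1, A_2 = 4, A_3 = 3, A_4 = 3, A_5 = 4, A_7 = 1. Minimum distance d = 2.

Enumerate all 2^4 = 16 messages m ∈ F_2^4.
For each, compute codeword c = mG in F_2^7, then tally its weight.
  m = 0000 → c = 0000000, weight = 0.
  m = 1000 → c = 1111111, weight = 7.
  m = 0100 → c = 1010000, weight = 2.
  m = 1100 → c = 0101111, weight = 5.
  m = 0010 → c = 1011011, weight = 5.
  m = 1010 → c = 0100100, weight = 2.
  m = 0110 → c = 0001011, weight = 3.
  m = 1110 → c = 1110100, weight = 4.
  m = 0001 → c = 0000101, weight = 2.
  m = 1001 → c = 1111010, weight = 5.
  m = 0101 → c = 1010101, weight = 4.
  m = 1101 → c = 0101010, weight = 3.
  m = 0011 → c = 1011110, weight = 5.
  m = 1011 → c = 0100001, weight = 2.
  m = 0111 → c = 0001110, weight = 3.
  m = 1111 → c = 1110001, weight = 4.
Tally weights:
  weight 0: 1 codewords.
  weight 2: 4 codewords.
  weight 3: 3 codewords.
  weight 4: 3 codewords.
  weight 5: 4 codewords.
  weight 7: 1 codewords.
Minimum distance d = smallest w > 0 with A_w > 0 = 2.
Sanity: Σ A_w = 16 = 2^4 = 16 ✓.


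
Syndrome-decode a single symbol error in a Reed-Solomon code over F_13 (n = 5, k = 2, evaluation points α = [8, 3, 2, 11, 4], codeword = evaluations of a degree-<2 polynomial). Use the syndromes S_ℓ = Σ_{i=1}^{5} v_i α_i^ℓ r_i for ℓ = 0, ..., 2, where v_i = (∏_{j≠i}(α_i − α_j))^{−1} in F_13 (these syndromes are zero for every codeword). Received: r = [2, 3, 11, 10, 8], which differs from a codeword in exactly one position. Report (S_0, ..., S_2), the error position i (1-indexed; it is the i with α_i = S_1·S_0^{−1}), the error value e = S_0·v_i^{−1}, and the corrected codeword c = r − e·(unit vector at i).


S = (8, 10, 6), error at position 4, error magnitude e = 6, c = [2, 3, 11, 4, 8].

Step 1: column multipliers v_i = (∏_{j≠i}(α_i − α_j))^{−1} mod 13.
  i = 1 (α = 8): (8−3)(8−2)(8−11)(8−4) = 5·6·(−3)·4 = −360 ≡ 4, so v_1 = 4^{−1} = 10 (mod 13).
  i = 2 (α = 3): (3−8)(3−2)(3−11)(3−4) = (−5)·1·(−8)·(−1) = −40 ≡ 12, so v_2 = 12^{−1} = 12 (mod 13).
  i = 3 (α = 2): (2−8)(2−3)(2−11)(2−4) = (−6)·(−1)·(−9)·(−2) = 108 ≡ 4, so v_3 = 4^{−1} = 10 (mod 13).
  i = 4 (α = 11): (11−8)(11−3)(11−2)(11−4) = 3·8·9·7 = 1512 ≡ 4, so v_4 = 4^{−1} = 10 (mod 13).
  i = 5 (α = 4): (4−8)(4−3)(4−2)(4−11) = (−4)·1·2·(−7) = 56 ≡ 4, so v_5 = 4^{−1} = 10 (mod 13).
  v = [10, 12, 10, 10, 10].
Step 2: syndromes of r = [2, 3, 11, 10, 8] (all sums mod 13).
  S_0 = Σ v_i r_i = 10·2 + 12·3 + 10·11 + 10·10 + 10·8 = 346 ≡ 8.
  S_1 = Σ v_i α_i r_i = 10·8·2 + 12·3·3 + 10·2·11 + 10·11·10 + 10·4·8 = 1908 ≡ 10.
  α_i^2 mod 13 = [12, 9, 4, 4, 3].
  S_2 = Σ v_i α_i^2 r_i = 10·12·2 + 12·9·3 + 10·4·11 + 10·4·10 + 10·3·8 = 1644 ≡ 6.
  S = (8, 10, 6) ≠ 0, so r is not a codeword (an error is present).
Step 3: locate the error. For a single error e at position i, S_ℓ = v_i·e·α_i^ℓ, so α_err = S_1/S_0.
  S_0^{−1} = 8^{−1} = 5 (mod 13), so α_err = 10·5 = 50 ≡ 11 = α_4. Error position i = 4.
  Consistency check: S_2/S_1 = 6·4 = 24 ≡ 11 = α_err ✓ (single-error assumption holds).
Step 4: error magnitude e = S_0/v_4 = S_0·∏_{j≠4}(α_4 − α_j) = 8·4 = 32 ≡ 6 (mod 13).
Step 5: correct position 4: c_4 = r_4 − e = 10 − 6 ≡ 4 (mod 13). Hence c = [2, 3, 11, 4, 8].
  Check: interpolating c through the α_i gives m(x) = 1 + 5·x (degree < 2) with m(α_i) = c_i for every i, so c is indeed a codeword.


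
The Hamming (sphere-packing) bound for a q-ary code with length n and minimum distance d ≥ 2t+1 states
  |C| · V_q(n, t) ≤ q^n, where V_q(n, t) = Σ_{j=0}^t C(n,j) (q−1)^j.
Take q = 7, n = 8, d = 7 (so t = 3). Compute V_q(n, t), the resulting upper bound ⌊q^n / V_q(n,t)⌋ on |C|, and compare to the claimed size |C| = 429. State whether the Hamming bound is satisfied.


V_q(n, t) = 13153, q^n = 5764801, Hamming bound = 438, |C| = 429 ≤ bound (satisfied).

Step 1: Compute V_q(n, t) = Σ_{j=0}^3 C(n, j) (q−1)^j.
  j = 0: C(8,0)·(6)^0 = 1·1 = 1.
  j = 1: C(8,1)·(6)^1 = 8·6 = 48.
  j = 2: C(8,2)·(6)^2 = 28·36 = 1008.
  j = 3: C(8,3)·(6)^3 = 56·216 = 12096.
  V_q(n, t) = 1 + 48 + 1008 + 12096 = 13153.
Step 2: q^n = 7^8 = 5764801.
Step 3: Hamming bound ⌊q^n / V_q(n,t)⌋ = ⌊5764801/13153⌋ = 438.
Step 4: Compare |C| = 429 to 438: satisfied.
The claimed |C| lies below the Hamming bound.


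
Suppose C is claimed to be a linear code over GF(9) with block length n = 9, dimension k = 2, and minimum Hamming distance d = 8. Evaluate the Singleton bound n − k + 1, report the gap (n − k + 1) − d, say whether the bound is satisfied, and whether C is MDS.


Singleton RHS = n − k + 1 = 8, slack = 0, bound satisfied, MDS.

Singleton bound: d ≤ n − k + 1.
Here n = 9, k = 2, so n − k + 1 = 8.
Given d = 8, check d ≤ 8: YES.
Slack = (n − k + 1) − d = 0.
The code is MDS (slack = 0).
Description: the claimed parameters are [9, 2, 8]_9; such a code would be MDS (meets Singleton bound).


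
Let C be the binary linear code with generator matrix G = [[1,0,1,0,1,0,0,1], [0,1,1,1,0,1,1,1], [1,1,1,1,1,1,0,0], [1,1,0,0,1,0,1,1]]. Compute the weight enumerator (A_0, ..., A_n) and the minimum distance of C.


Weight distribution: A_0 = 1, A_1 = 1, A_2 = 1, A_3 = 2, A_4 = 3, A_5 = 5, A_6 = 3. Minimum distance d = 1.

Enumerate all 2^4 = 16 messages m ∈ F_2^4.
For each, compute codeword c = mG in F_2^8, then tally its weight.
  m = 0000 → c = 00000000, weight = 0.
  m = 1000 → c = 10101001, weight = 4.
  m = 0100 → c = 01110111, weight = 6.
  m = 1100 → c = 11011110, weight = 6.
  m = 0010 → c = 11111100, weight = 6.
  m = 1010 → c = 01010101, weight = 4.
  m = 0110 → c = 10001011, weight = 4.
  m = 1110 → c = 00100010, weight = 2.
  m = 0001 → c = 11001011, weight = 5.
  m = 1001 → c = 01100010, weight = 3.
  m = 0101 → c = 10111100, weight = 5.
  m = 1101 → c = 00010101, weight = 3.
  m = 0011 → c = 00110111, weight = 5.
  m = 1011 → c = 10011110, weight = 5.
  m = 0111 → c = 01000000, weight = 1.
  m = 1111 → c = 11101001, weight = 5.
Tally weights:
  weight 0: 1 codewords.
  weight 1: 1 codewords.
  weight 2: 1 codewords.
  weight 3: 2 codewords.
  weight 4: 3 codewords.
  weight 5: 5 codewords.
  weight 6: 3 codewords.
Minimum distance d = smallest w > 0 with A_w > 0 = 1.
Sanity: Σ A_w = 16 = 2^4 = 16 ✓.


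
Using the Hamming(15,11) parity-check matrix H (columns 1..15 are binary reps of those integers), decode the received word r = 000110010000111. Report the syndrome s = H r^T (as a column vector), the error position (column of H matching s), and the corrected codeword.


s = (0, 1, 0, 1)^T, error position = 5, corrected codeword c = 000100010000111

Compute s = H r^T mod 2 one row at a time:
  s_1 = 1 + 0 + 0 + 0 + 0 + 1 + 1 + 1 = 4 ≡ 0 (mod 2).
  s_2 = 1 + 1 + 0 + 0 + 0 + 1 + 1 + 1 = 5 ≡ 1 (mod 2).
  s_3 = 0 + 0 + 0 + 0 + 0 + 0 + 1 + 1 = 2 ≡ 0 (mod 2).
  s_4 = 0 + 0 + 1 + 0 + 0 + 0 + 1 + 1 = 3 ≡ 1 (mod 2).
s = (0, 1, 0, 1)^T — this equals column 5 of H (binary 0101), so error is at position 5.
Correct: flip bit 5 of r = 000110010000111 to get c = 000100010000111.


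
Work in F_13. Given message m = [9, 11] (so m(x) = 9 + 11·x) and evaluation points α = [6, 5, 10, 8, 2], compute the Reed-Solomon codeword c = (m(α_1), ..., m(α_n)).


c = [10, 12, 2, 6, 5]

Message polynomial: m(x) = 9 + 11·x (mod 13).
For each evaluation point α_i, compute m(α_i) mod 13:
  α_1 = 6: Horner steps 11 → 10, so m(6) = 10.
  α_2 = 5: Horner steps 11 → 12, so m(5) = 12.
  α_3 = 10: Horner steps 11 → 2, so m(10) = 2.
  α_4 = 8: Horner steps 11 → 6, so m(8) = 6.
  α_5 = 2: Horner steps 11 → 5, so m(2) = 5.
Codeword c = [10, 12, 2, 6, 5] ∈ F_13^5.


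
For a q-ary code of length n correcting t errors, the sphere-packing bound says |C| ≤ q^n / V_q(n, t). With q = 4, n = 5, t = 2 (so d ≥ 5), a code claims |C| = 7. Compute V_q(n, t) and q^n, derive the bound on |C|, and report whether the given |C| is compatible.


V_q(n, t) = 106, q^n = 1024, Hamming bound = 9, |C| = 7 ≤ bound (satisfied).

Step 1: Compute V_q(n, t) = Σ_{j=0}^2 C(n, j) (q−1)^j.
  j = 0: C(5,0)·(3)^0 = 1·1 = 1.
  j = 1: C(5,1)·(3)^1 = 5·3 = 15.
  j = 2: C(5,2)·(3)^2 = 10·9 = 90.
  V_q(n, t) = 1 + 15 + 90 = 106.
Step 2: q^n = 4^5 = 1024.
Step 3: Hamming bound ⌊q^n / V_q(n,t)⌋ = ⌊1024/106⌋ = 9.
Step 4: Compare |C| = 7 to 9: satisfied.
The claimed |C| lies below the Hamming bound.


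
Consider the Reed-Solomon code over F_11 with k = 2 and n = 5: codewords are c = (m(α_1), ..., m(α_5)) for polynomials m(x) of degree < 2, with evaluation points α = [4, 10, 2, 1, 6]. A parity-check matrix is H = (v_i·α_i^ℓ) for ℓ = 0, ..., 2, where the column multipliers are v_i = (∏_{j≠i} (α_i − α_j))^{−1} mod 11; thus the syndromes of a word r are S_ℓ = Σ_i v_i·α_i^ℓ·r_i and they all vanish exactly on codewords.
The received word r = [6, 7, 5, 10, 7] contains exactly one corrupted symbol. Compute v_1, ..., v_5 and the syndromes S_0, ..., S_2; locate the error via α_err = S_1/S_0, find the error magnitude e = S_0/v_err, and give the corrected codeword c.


S = (9, 2, 9), error at position 2, error magnitude e = 9, c = [6, 9, 5, 10, 7].

Step 1: column multipliers v_i = (∏_{j≠i}(α_i − α_j))^{−1} mod 11.
  i = 1 (α = 4): (4−10)(4−2)(4−1)(4−6) = (−6)·2·3·(−2) = 72 ≡ 6, so v_1 = 6^{−1} = 2 (mod 11).
  i = 2 (α = 10): (10−4)(10−2)(10−1)(10−6) = 6·8·9·4 = 1728 ≡ 1, so v_2 = 1^{−1} = 1 (mod 11).
  i = 3 (α = 2): (2−4)(2−10)(2−1)(2−6) = (−2)·(−8)·1·(−4) = −64 ≡ 2, so v_3 = 2^{−1} = 6 (mod 11).
  i = 4 (α = 1): (1−4)(1−10)(1−2)(1−6) = (−3)·(−9)·(−1)·(−5) = 135 ≡ 3, so v_4 = 3^{−1} = 4 (mod 11).
  i = 5 (α = 6): (6−4)(6−10)(6−2)(6−1) = 2·(−4)·4·5 = −160 ≡ 5, so v_5 = 5^{−1} = 9 (mod 11).
  v = [2, 1, 6, 4, 9].
Step 2: syndromes of r = [6, 7, 5, 10, 7] (all sums mod 11).
  S_0 = Σ v_i r_i = 2·6 + 1·7 + 6·5 + 4·10 + 9·7 = 152 ≡ 9.
  S_1 = Σ v_i α_i r_i = 2·4·6 + 1·10·7 + 6·2·5 + 4·1·10 + 9·6·7 = 596 ≡ 2.
  α_i^2 mod 11 = [5, 1, 4, 1, 3].
  S_2 = Σ v_i α_i^2 r_i = 2·5·6 + 1·1·7 + 6·4·5 + 4·1·10 + 9·3·7 = 416 ≡ 9.
  S = (9, 2, 9) ≠ 0, so r is not a codeword (an error is present).
Step 3: locate the error. For a single error e at position i, S_ℓ = v_i·e·α_i^ℓ, so α_err = S_1/S_0.
  S_0^{−1} = 9^{−1} = 5 (mod 11), so α_err = 2·5 = 10 ≡ 10 = α_2. Error position i = 2.
  Consistency check: S_2/S_1 = 9·6 = 54 ≡ 10 = α_err ✓ (single-error assumption holds).
Step 4: error magnitude e = S_0/v_2 = S_0·∏_{j≠2}(α_2 − α_j) = 9·1 = 9 ≡ 9 (mod 11).
Step 5: correct position 2: c_2 = r_2 − e = 7 − 9 ≡ 9 (mod 11). Hence c = [6, 9, 5, 10, 7].
  Check: interpolating c through the α_i gives m(x) = 4 + 6·x (degree < 2) with m(α_i) = c_i for every i, so c is indeed a codeword.


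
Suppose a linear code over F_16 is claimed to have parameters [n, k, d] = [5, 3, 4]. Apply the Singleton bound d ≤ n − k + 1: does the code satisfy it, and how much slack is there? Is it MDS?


Singleton RHS = n − k + 1 = 3, slack = -1, bound violated (no such code; not MDS).

Singleton bound: d ≤ n − k + 1.
Here n = 5, k = 3, so n − k + 1 = 3.
Given d = 4, check d ≤ 3: NO.
Slack = (n − k + 1) − d = -1.
The slack is negative: d = 4 exceeds n − k + 1 = 3 by 1, so the Singleton bound is violated and no linear [5, 3, 4]_16 code can exist. In particular it is not MDS (MDS requires d = n − k + 1 exactly).
Description: the claimed parameters are [5, 3, 4]_16; such a code would be impossible (violates the Singleton bound).


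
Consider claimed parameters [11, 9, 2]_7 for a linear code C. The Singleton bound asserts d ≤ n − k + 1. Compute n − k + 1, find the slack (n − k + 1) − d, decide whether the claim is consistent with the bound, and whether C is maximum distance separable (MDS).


Singleton RHS = n − k + 1 = 3, slack = 1, bound satisfied, not MDS.

Singleton bound: d ≤ n − k + 1.
Here n = 11, k = 9, so n − k + 1 = 3.
Given d = 2, check d ≤ 3: YES.
Slack = (n − k + 1) − d = 1.
The code is NOT MDS (slack = 1 > 0).
Description: the claimed parameters are [11, 9, 2]_7; such a code would be non-MDS.


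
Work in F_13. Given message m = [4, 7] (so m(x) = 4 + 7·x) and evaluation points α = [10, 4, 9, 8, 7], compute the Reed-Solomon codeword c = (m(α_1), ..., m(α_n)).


c = [9, 6, 2, 8, 1]

Message polynomial: m(x) = 4 + 7·x (mod 13).
For each evaluation point α_i, compute m(α_i) mod 13:
  α_1 = 10: Horner steps 7 → 9, so m(10) = 9.
  α_2 = 4: Horner steps 7 → 6, so m(4) = 6.
  α_3 = 9: Horner steps 7 → 2, so m(9) = 2.
  α_4 = 8: Horner steps 7 → 8, so m(8) = 8.
  α_5 = 7: Horner steps 7 → 1, so m(7) = 1.
Codeword c = [9, 6, 2, 8, 1] ∈ F_13^5.


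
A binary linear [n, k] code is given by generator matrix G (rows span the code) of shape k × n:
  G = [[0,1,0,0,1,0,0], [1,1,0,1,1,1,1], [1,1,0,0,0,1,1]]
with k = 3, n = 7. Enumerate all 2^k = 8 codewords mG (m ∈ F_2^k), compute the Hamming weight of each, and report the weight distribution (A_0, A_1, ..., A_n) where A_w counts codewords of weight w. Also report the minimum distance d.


Weight distribution: A_0 = 1, A_2 = 3, A_4 = 3, A_6 = 1. Minimum distance d = 2.

Enumerate all 2^3 = 8 messages m ∈ F_2^3.
For each, compute codeword c = mG in F_2^7, then tally its weight.
  m = 000 → c = 0000000, weight = 0.
  m = 100 → c = 0100100, weight = 2.
  m = 010 → c = 1101111, weight = 6.
  m = 110 → c = 1001011, weight = 4.
  m = 001 → c = 1100011, weight = 4.
  m = 101 → c = 1000111, weight = 4.
  m = 011 → c = 0001100, weight = 2.
  m = 111 → c = 0101000, weight = 2.
Tally weights:
  weight 0: 1 codewords.
  weight 2: 3 codewords.
  weight 4: 3 codewords.
  weight 6: 1 codewords.
Minimum distance d = smallest w > 0 with A_w > 0 = 2.
Sanity: Σ A_w = 8 = 2^3 = 8 ✓.


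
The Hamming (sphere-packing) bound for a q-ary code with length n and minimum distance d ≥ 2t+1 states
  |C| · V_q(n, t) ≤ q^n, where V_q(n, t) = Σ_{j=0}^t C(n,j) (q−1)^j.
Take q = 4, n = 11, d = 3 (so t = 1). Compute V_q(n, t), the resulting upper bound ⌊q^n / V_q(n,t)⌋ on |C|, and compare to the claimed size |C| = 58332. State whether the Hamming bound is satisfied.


V_q(n, t) = 34, q^n = 4194304, Hamming bound = 123361, |C| = 58332 ≤ bound (satisfied).

Step 1: Compute V_q(n, t) = Σ_{j=0}^1 C(n, j) (q−1)^j.
  j = 0: C(11,0)·(3)^0 = 1·1 = 1.
  j = 1: C(11,1)·(3)^1 = 11·3 = 33.
  V_q(n, t) = 1 + 33 = 34.
Step 2: q^n = 4^11 = 4194304.
Step 3: Hamming bound ⌊q^n / V_q(n,t)⌋ = ⌊4194304/34⌋ = 123361.
Step 4: Compare |C| = 58332 to 123361: satisfied.
The claimed |C| lies below the Hamming bound.


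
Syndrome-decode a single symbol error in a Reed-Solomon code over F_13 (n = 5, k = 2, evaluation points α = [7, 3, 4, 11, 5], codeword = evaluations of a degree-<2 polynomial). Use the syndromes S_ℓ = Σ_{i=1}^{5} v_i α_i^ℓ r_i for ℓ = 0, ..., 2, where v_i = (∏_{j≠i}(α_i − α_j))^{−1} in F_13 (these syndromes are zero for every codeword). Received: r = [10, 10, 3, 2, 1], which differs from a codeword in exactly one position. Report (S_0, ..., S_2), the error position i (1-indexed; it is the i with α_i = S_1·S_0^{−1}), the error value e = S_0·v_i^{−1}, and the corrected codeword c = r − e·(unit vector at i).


S = (8, 11, 7), error at position 2, error magnitude e = 5, c = [10, 5, 3, 2, 1].

Step 1: column multipliers v_i = (∏_{j≠i}(α_i − α_j))^{−1} mod 13.
  i = 1 (α = 7): (7−3)(7−4)(7−11)(7−5) = 4·3·(−4)·2 = −96 ≡ 8, so v_1 = 8^{−1} = 5 (mod 13).
  i = 2 (α = 3): (3−7)(3−4)(3−11)(3−5) = (−4)·(−1)·(−8)·(−2) = 64 ≡ 12, so v_2 = 12^{−1} = 12 (mod 13).
  i = 3 (α = 4): (4−7)(4−3)(4−11)(4−5) = (−3)·1·(−7)·(−1) = −21 ≡ 5, so v_3 = 5^{−1} = 8 (mod 13).
  i = 4 (α = 11): (11−7)(11−3)(11−4)(11−5) = 4·8·7·6 = 1344 ≡ 5, so v_4 = 5^{−1} = 8 (mod 13).
  i = 5 (α = 5): (5−7)(5−3)(5−4)(5−11) = (−2)·2·1·(−6) = 24 ≡ 11, so v_5 = 11^{−1} = 6 (mod 13).
  v = [5, 12, 8, 8, 6].
Step 2: syndromes of r = [10, 10, 3, 2, 1] (all sums mod 13).
  S_0 = Σ v_i r_i = 5·10 + 12·10 + 8·3 + 8·2 + 6·1 = 216 ≡ 8.
  S_1 = Σ v_i α_i r_i = 5·7·10 + 12·3·10 + 8·4·3 + 8·11·2 + 6·5·1 = 1012 ≡ 11.
  α_i^2 mod 13 = [10, 9, 3, 4, 12].
  S_2 = Σ v_i α_i^2 r_i = 5·10·10 + 12·9·10 + 8·3·3 + 8·4·2 + 6·12·1 = 1788 ≡ 7.
  S = (8, 11, 7) ≠ 0, so r is not a codeword (an error is present).
Step 3: locate the error. For a single error e at position i, S_ℓ = v_i·e·α_i^ℓ, so α_err = S_1/S_0.
  S_0^{−1} = 8^{−1} = 5 (mod 13), so α_err = 11·5 = 55 ≡ 3 = α_2. Error position i = 2.
  Consistency check: S_2/S_1 = 7·6 = 42 ≡ 3 = α_err ✓ (single-error assumption holds).
Step 4: error magnitude e = S_0/v_2 = S_0·∏_{j≠2}(α_2 − α_j) = 8·12 = 96 ≡ 5 (mod 13).
Step 5: correct position 2: c_2 = r_2 − e = 10 − 5 ≡ 5 (mod 13). Hence c = [10, 5, 3, 2, 1].
  Check: interpolating c through the α_i gives m(x) = 11 + 11·x (degree < 2) with m(α_i) = c_i for every i, so c is indeed a codeword.


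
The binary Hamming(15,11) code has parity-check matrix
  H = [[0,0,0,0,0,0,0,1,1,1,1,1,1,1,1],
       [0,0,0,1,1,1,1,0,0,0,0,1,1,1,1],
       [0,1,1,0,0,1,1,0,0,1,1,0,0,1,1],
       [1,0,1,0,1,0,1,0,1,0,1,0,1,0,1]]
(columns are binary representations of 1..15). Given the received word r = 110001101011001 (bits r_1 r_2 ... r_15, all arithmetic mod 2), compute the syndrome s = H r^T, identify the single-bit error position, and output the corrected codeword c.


s = (0, 0, 1, 1)^T, error position = 3, corrected codeword c = 111001101011001

Compute s = H r^T mod 2 one row at a time:
  s_1 = 0 + 1 + 0 + 1 + 1 + 0 + 0 + 1 = 4 ≡ 0 (mod 2).
  s_2 = 0 + 0 + 1 + 1 + 1 + 0 + 0 + 1 = 4 ≡ 0 (mod 2).
  s_3 = 1 + 0 + 1 + 1 + 0 + 1 + 0 + 1 = 5 ≡ 1 (mod 2).
  s_4 = 1 + 0 + 0 + 1 + 1 + 1 + 0 + 1 = 5 ≡ 1 (mod 2).
s = (0, 0, 1, 1)^T — this equals column 3 of H (binary 0011), so error is at position 3.
Correct: flip bit 3 of r = 110001101011001 to get c = 111001101011001.


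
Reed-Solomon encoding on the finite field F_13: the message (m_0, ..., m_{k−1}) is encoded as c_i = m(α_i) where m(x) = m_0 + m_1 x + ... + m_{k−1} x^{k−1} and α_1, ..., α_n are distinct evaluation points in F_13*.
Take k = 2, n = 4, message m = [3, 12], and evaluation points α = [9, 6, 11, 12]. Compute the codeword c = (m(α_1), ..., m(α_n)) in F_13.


c = [7, 10, 5, 4]

Message polynomial: m(x) = 3 + 12·x (mod 13).
For each evaluation point α_i, compute m(α_i) mod 13:
  α_1 = 9: Horner steps 12 → 7, so m(9) = 7.
  α_2 = 6: Horner steps 12 → 10, so m(6) = 10.
  α_3 = 11: Horner steps 12 → 5, so m(11) = 5.
  α_4 = 12: Horner steps 12 → 4, so m(12) = 4.
Codeword c = [7, 10, 5, 4] ∈ F_13^4.


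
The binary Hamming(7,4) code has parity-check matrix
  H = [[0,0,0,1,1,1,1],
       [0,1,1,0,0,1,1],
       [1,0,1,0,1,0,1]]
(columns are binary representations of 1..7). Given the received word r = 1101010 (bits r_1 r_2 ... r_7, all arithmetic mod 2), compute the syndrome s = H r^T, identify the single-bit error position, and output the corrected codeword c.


s = (0, 0, 1)^T, error position = 1, corrected codeword c = 0101010

Compute s = H r^T mod 2 one row at a time:
  s_1 = 1 + 0 + 1 + 0 = 2 ≡ 0 (mod 2).
  s_2 = 1 + 0 + 1 + 0 = 2 ≡ 0 (mod 2).
  s_3 = 1 + 0 + 0 + 0 = 1 ≡ 1 (mod 2).
s = (0, 0, 1)^T — this equals column 1 of H (binary 001), so error is at position 1.
Correct: flip bit 1 of r = 1101010 to get c = 0101010.


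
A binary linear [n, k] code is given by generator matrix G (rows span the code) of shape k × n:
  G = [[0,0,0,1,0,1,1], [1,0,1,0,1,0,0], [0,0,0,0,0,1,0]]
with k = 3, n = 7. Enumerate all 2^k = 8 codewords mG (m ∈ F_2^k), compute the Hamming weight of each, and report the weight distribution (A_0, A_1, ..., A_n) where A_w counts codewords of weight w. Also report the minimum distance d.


Weight distribution: A_0 = 1, A_1 = 1, A_2 = 1, A_3 = 2, A_4 = 1, A_5 = 1, A_6 = 1. Minimum distance d = 1.

Enumerate all 2^3 = 8 messages m ∈ F_2^3.
For each, compute codeword c = mG in F_2^7, then tally its weight.
  m = 000 → c = 0000000, weight = 0.
  m = 100 → c = 0001011, weight = 3.
  m = 010 → c = 1010100, weight = 3.
  m = 110 → c = 1011111, weight = 6.
  m = 001 → c = 0000010, weight = 1.
  m = 101 → c = 0001001, weight = 2.
  m = 011 → c = 1010110, weight = 4.
  m = 111 → c = 1011101, weight = 5.
Tally weights:
  weight 0: 1 codewords.
  weight 1: 1 codewords.
  weight 2: 1 codewords.
  weight 3: 2 codewords.
  weight 4: 1 codewords.
  weight 5: 1 codewords.
  weight 6: 1 codewords.
Minimum distance d = smallest w > 0 with A_w > 0 = 1.
Sanity: Σ A_w = 8 = 2^3 = 8 ✓.


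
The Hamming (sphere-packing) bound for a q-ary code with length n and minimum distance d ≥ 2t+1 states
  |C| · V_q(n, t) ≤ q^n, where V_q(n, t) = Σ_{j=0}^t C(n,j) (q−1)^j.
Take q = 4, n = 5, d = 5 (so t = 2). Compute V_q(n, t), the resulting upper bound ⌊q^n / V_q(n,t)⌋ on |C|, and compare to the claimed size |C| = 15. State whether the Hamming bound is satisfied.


V_q(n, t) = 106, q^n = 1024, Hamming bound = 9, |C| = 15 > bound (violated).

Step 1: Compute V_q(n, t) = Σ_{j=0}^2 C(n, j) (q−1)^j.
  j = 0: C(5,0)·(3)^0 = 1·1 = 1.
  j = 1: C(5,1)·(3)^1 = 5·3 = 15.
  j = 2: C(5,2)·(3)^2 = 10·9 = 90.
  V_q(n, t) = 1 + 15 + 90 = 106.
Step 2: q^n = 4^5 = 1024.
Step 3: Hamming bound ⌊q^n / V_q(n,t)⌋ = ⌊1024/106⌋ = 9.
Step 4: Compare |C| = 15 to 9: violated.
The claimed |C| lies above the Hamming bound, so no 4-ary code of length 5 with d ≥ 5 can have 15 codewords.


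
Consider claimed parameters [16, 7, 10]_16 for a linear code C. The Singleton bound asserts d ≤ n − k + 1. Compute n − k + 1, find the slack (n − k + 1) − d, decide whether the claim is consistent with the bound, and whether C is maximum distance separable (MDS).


Singleton RHS = n − k + 1 = 10, slack = 0, bound satisfied, MDS.

Singleton bound: d ≤ n − k + 1.
Here n = 16, k = 7, so n − k + 1 = 10.
Given d = 10, check d ≤ 10: YES.
Slack = (n − k + 1) − d = 0.
The code is MDS (slack = 0).
Description: the claimed parameters are [16, 7, 10]_16; such a code would be MDS (meets Singleton bound).


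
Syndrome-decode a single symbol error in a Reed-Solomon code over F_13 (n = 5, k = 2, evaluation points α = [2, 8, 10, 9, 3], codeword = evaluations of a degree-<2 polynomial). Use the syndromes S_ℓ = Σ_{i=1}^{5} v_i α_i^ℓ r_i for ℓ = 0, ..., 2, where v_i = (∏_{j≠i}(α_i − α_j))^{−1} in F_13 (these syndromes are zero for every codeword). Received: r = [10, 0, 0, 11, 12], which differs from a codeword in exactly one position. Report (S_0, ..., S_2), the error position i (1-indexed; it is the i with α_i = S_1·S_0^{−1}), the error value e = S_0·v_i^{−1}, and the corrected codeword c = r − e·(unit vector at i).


S = (7, 4, 6), error at position 2, error magnitude e = 4, c = [10, 9, 0, 11, 12].

Step 1: column multipliers v_i = (∏_{j≠i}(α_i − α_j))^{−1} mod 13.
  i = 1 (α = 2): (2−8)(2−10)(2−9)(2−3) = (−6)·(−8)·(−7)·(−1) = 336 ≡ 11, so v_1 = 11^{−1} = 6 (mod 13).
  i = 2 (α = 8): (8−2)(8−10)(8−9)(8−3) = 6·(−2)·(−1)·5 = 60 ≡ 8, so v_2 = 8^{−1} = 5 (mod 13).
  i = 3 (α = 10): (10−2)(10−8)(10−9)(10−3) = 8·2·1·7 = 112 ≡ 8, so v_3 = 8^{−1} = 5 (mod 13).
  i = 4 (α = 9): (9−2)(9−8)(9−10)(9−3) = 7·1·(−1)·6 = −42 ≡ 10, so v_4 = 10^{−1} = 4 (mod 13).
  i = 5 (α = 3): (3−2)(3−8)(3−10)(3−9) = 1·(−5)·(−7)·(−6) = −210 ≡ 11, so v_5 = 11^{−1} = 6 (mod 13).
  v = [6, 5, 5, 4, 6].
Step 2: syndromes of r = [10, 0, 0, 11, 12] (all sums mod 13).
  S_0 = Σ v_i r_i = 6·10 + 5·0 + 5·0 + 4·11 + 6·12 = 176 ≡ 7.
  S_1 = Σ v_i α_i r_i = 6·2·10 + 5·8·0 + 5·10·0 + 4·9·11 + 6·3·12 = 732 ≡ 4.
  α_i^2 mod 13 = [4, 12, 9, 3, 9].
  S_2 = Σ v_i α_i^2 r_i = 6·4·10 + 5·12·0 + 5·9·0 + 4·3·11 + 6·9·12 = 1020 ≡ 6.
  S = (7, 4, 6) ≠ 0, so r is not a codeword (an error is present).
Step 3: locate the error. For a single error e at position i, S_ℓ = v_i·e·α_i^ℓ, so α_err = S_1/S_0.
  S_0^{−1} = 7^{−1} = 2 (mod 13), so α_err = 4·2 = 8 ≡ 8 = α_2. Error position i = 2.
  Consistency check: S_2/S_1 = 6·10 = 60 ≡ 8 = α_err ✓ (single-error assumption holds).
Step 4: error magnitude e = S_0/v_2 = S_0·∏_{j≠2}(α_2 − α_j) = 7·8 = 56 ≡ 4 (mod 13).
Step 5: correct position 2: c_2 = r_2 − e = 0 − 4 ≡ 9 (mod 13). Hence c = [10, 9, 0, 11, 12].
  Check: interpolating c through the α_i gives m(x) = 6 + 2·x (degree < 2) with m(α_i) = c_i for every i, so c is indeed a codeword.


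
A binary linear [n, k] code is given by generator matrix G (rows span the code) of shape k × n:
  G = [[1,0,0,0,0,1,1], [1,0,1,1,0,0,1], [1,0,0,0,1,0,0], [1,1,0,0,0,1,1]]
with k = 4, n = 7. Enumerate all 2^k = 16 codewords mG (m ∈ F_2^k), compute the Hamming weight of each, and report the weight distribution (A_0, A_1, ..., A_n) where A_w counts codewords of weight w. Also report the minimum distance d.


Weight distribution: A_0 = 1, A_1 = 1, A_2 = 1, A_3 = 4, A_4 = 5, A_5 = 3, A_6 = 1. Minimum distance d = 1.

Enumerate all 2^4 = 16 messages m ∈ F_2^4.
For each, compute codeword c = mG in F_2^7, then tally its weight.
  m = 0000 → c = 0000000, weight = 0.
  m = 1000 → c = 1000011, weight = 3.
  m = 0100 → c = 1011001, weight = 4.
  m = 1100 → c = 0011010, weight = 3.
  m = 0010 → c = 1000100, weight = 2.
  m = 1010 → c = 0000111, weight = 3.
  m = 0110 → c = 0011101, weight = 4.
  m = 1110 → c = 1011110, weight = 5.
  m = 0001 → c = 1100011, weight = 4.
  m = 1001 → c = 0100000, weight = 1.
  m = 0101 → c = 0111010, weight = 4.
  m = 1101 → c = 1111001, weight = 5.
  m = 0011 → c = 0100111, weight = 4.
  m = 1011 → c = 1100100, weight = 3.
  m = 0111 → c = 1111110, weight = 6.
  m = 1111 → c = 0111101, weight = 5.
Tally weights:
  weight 0: 1 codewords.
  weight 1: 1 codewords.
  weight 2: 1 codewords.
  weight 3: 4 codewords.
  weight 4: 5 codewords.
  weight 5: 3 codewords.
  weight 6: 1 codewords.
Minimum distance d = smallest w > 0 with A_w > 0 = 1.
Sanity: Σ A_w = 16 = 2^4 = 16 ✓.


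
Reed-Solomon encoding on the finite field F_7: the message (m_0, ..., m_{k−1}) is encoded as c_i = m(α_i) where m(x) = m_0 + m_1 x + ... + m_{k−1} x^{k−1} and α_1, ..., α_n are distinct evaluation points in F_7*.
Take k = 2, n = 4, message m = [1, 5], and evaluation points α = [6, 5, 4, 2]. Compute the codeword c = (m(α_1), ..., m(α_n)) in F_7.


c = [3, 5, 0, 4]

Message polynomial: m(x) = 1 + 5·x (mod 7).
For each evaluation point α_i, compute m(α_i) mod 7:
  α_1 = 6: Horner steps 5 → 3, so m(6) = 3.
  α_2 = 5: Horner steps 5 → 5, so m(5) = 5.
  α_3 = 4: Horner steps 5 → 0, so m(4) = 0.
  α_4 = 2: Horner steps 5 → 4, so m(2) = 4.
Codeword c = [3, 5, 0, 4] ∈ F_7^4.


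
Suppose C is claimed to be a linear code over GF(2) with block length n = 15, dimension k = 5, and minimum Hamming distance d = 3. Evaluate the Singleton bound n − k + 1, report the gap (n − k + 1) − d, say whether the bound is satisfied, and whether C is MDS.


Singleton RHS = n − k + 1 = 11, slack = 8, bound satisfied, not MDS.

Singleton bound: d ≤ n − k + 1.
Here n = 15, k = 5, so n − k + 1 = 11.
Given d = 3, check d ≤ 11: YES.
Slack = (n − k + 1) − d = 8.
The code is NOT MDS (slack = 8 > 0).
Description: the claimed parameters are [15, 5, 3]_2; such a code would be non-MDS.


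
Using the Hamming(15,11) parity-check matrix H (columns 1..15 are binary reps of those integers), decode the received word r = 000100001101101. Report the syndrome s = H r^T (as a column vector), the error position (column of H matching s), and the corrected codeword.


s = (1, 0, 0, 1)^T, error position = 9, corrected codeword c = 000100000101101

Compute s = H r^T mod 2 one row at a time:
  s_1 = 0 + 1 + 1 + 0 + 1 + 1 + 0 + 1 = 5 ≡ 1 (mod 2).
  s_2 = 1 + 0 + 0 + 0 + 1 + 1 + 0 + 1 = 4 ≡ 0 (mod 2).
  s_3 = 0 + 0 + 0 + 0 + 1 + 0 + 0 + 1 = 2 ≡ 0 (mod 2).
  s_4 = 0 + 0 + 0 + 0 + 1 + 0 + 1 + 1 = 3 ≡ 1 (mod 2).
s = (1, 0, 0, 1)^T — this equals column 9 of H (binary 1001), so error is at position 9.
Correct: flip bit 9 of r = 000100001101101 to get c = 000100000101101.


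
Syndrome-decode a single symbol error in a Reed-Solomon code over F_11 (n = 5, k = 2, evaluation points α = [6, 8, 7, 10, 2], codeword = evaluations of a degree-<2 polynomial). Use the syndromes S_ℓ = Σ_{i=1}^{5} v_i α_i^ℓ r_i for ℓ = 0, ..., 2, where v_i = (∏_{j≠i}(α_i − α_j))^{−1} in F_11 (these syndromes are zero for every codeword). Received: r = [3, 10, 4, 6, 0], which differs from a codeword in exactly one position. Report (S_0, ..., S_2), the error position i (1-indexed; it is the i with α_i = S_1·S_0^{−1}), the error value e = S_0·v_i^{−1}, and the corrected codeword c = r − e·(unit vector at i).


S = (9, 8, 1), error at position 3, error magnitude e = 3, c = [3, 10, 1, 6, 0].

Step 1: column multipliers v_i = (∏_{j≠i}(α_i − α_j))^{−1} mod 11.
  i = 1 (α = 6): (6−8)(6−7)(6−10)(6−2) = (−2)·(−1)·(−4)·4 = −32 ≡ 1, so v_1 = 1^{−1} = 1 (mod 11).
  i = 2 (α = 8): (8−6)(8−7)(8−10)(8−2) = 2·1·(−2)·6 = −24 ≡ 9, so v_2 = 9^{−1} = 5 (mod 11).
  i = 3 (α = 7): (7−6)(7−8)(7−10)(7−2) = 1·(−1)·(−3)·5 = 15 ≡ 4, so v_3 = 4^{−1} = 3 (mod 11).
  i = 4 (α = 10): (10−6)(10−8)(10−7)(10−2) = 4·2·3·8 = 192 ≡ 5, so v_4 = 5^{−1} = 9 (mod 11).
  i = 5 (α = 2): (2−6)(2−8)(2−7)(2−10) = (−4)·(−6)·(−5)·(−8) = 960 ≡ 3, so v_5 = 3^{−1} = 4 (mod 11).
  v = [1, 5, 3, 9, 4].
Step 2: syndromes of r = [3, 10, 4, 6, 0] (all sums mod 11).
  S_0 = Σ v_i r_i = 1·3 + 5·10 + 3·4 + 9·6 + 4·0 = 119 ≡ 9.
  S_1 = Σ v_i α_i r_i = 1·6·3 + 5·8·10 + 3·7·4 + 9·10·6 + 4·2·0 = 1042 ≡ 8.
  α_i^2 mod 11 = [3, 9, 5, 1, 4].
  S_2 = Σ v_i α_i^2 r_i = 1·3·3 + 5·9·10 + 3·5·4 + 9·1·6 + 4·4·0 = 573 ≡ 1.
  S = (9, 8, 1) ≠ 0, so r is not a codeword (an error is present).
Step 3: locate the error. For a single error e at position i, S_ℓ = v_i·e·α_i^ℓ, so α_err = S_1/S_0.
  S_0^{−1} = 9^{−1} = 5 (mod 11), so α_err = 8·5 = 40 ≡ 7 = α_3. Error position i = 3.
  Consistency check: S_2/S_1 = 1·7 = 7 ≡ 7 = α_err ✓ (single-error assumption holds).
Step 4: error magnitude e = S_0/v_3 = S_0·∏_{j≠3}(α_3 − α_j) = 9·4 = 36 ≡ 3 (mod 11).
Step 5: correct position 3: c_3 = r_3 − e = 4 − 3 ≡ 1 (mod 11). Hence c = [3, 10, 1, 6, 0].
  Check: interpolating c through the α_i gives m(x) = 4 + 9·x (degree < 2) with m(α_i) = c_i for every i, so c is indeed a codeword.
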